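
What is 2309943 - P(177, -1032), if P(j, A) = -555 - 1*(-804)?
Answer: 2309694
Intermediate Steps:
P(j, A) = 249 (P(j, A) = -555 + 804 = 249)
2309943 - P(177, -1032) = 2309943 - 1*249 = 2309943 - 249 = 2309694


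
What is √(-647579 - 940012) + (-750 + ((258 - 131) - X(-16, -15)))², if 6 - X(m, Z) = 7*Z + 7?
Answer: 528529 + 3*I*√176399 ≈ 5.2853e+5 + 1260.0*I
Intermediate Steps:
X(m, Z) = -1 - 7*Z (X(m, Z) = 6 - (7*Z + 7) = 6 - (7 + 7*Z) = 6 + (-7 - 7*Z) = -1 - 7*Z)
√(-647579 - 940012) + (-750 + ((258 - 131) - X(-16, -15)))² = √(-647579 - 940012) + (-750 + ((258 - 131) - (-1 - 7*(-15))))² = √(-1587591) + (-750 + (127 - (-1 + 105)))² = 3*I*√176399 + (-750 + (127 - 1*104))² = 3*I*√176399 + (-750 + (127 - 104))² = 3*I*√176399 + (-750 + 23)² = 3*I*√176399 + (-727)² = 3*I*√176399 + 528529 = 528529 + 3*I*√176399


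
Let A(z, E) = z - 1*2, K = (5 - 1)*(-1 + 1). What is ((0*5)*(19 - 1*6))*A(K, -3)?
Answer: 0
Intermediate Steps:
K = 0 (K = 4*0 = 0)
A(z, E) = -2 + z (A(z, E) = z - 2 = -2 + z)
((0*5)*(19 - 1*6))*A(K, -3) = ((0*5)*(19 - 1*6))*(-2 + 0) = (0*(19 - 6))*(-2) = (0*13)*(-2) = 0*(-2) = 0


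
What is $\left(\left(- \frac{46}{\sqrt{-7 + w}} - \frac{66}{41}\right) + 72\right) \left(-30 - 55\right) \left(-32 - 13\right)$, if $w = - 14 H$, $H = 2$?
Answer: $\frac{11038950}{41} + \frac{35190 i \sqrt{35}}{7} \approx 2.6924 \cdot 10^{5} + 29741.0 i$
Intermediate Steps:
$w = -28$ ($w = \left(-14\right) 2 = -28$)
$\left(\left(- \frac{46}{\sqrt{-7 + w}} - \frac{66}{41}\right) + 72\right) \left(-30 - 55\right) \left(-32 - 13\right) = \left(\left(- \frac{46}{\sqrt{-7 - 28}} - \frac{66}{41}\right) + 72\right) \left(-30 - 55\right) \left(-32 - 13\right) = \left(\left(- \frac{46}{\sqrt{-35}} - \frac{66}{41}\right) + 72\right) \left(\left(-85\right) \left(-45\right)\right) = \left(\left(- \frac{46}{i \sqrt{35}} - \frac{66}{41}\right) + 72\right) 3825 = \left(\left(- 46 \left(- \frac{i \sqrt{35}}{35}\right) - \frac{66}{41}\right) + 72\right) 3825 = \left(\left(\frac{46 i \sqrt{35}}{35} - \frac{66}{41}\right) + 72\right) 3825 = \left(\left(- \frac{66}{41} + \frac{46 i \sqrt{35}}{35}\right) + 72\right) 3825 = \left(\frac{2886}{41} + \frac{46 i \sqrt{35}}{35}\right) 3825 = \frac{11038950}{41} + \frac{35190 i \sqrt{35}}{7}$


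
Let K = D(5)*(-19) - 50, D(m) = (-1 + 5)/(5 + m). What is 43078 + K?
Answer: 215102/5 ≈ 43020.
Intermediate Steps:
D(m) = 4/(5 + m)
K = -288/5 (K = (4/(5 + 5))*(-19) - 50 = (4/10)*(-19) - 50 = (4*(⅒))*(-19) - 50 = (⅖)*(-19) - 50 = -38/5 - 50 = -288/5 ≈ -57.600)
43078 + K = 43078 - 288/5 = 215102/5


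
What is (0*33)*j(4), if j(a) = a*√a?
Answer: 0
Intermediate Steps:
j(a) = a^(3/2)
(0*33)*j(4) = (0*33)*4^(3/2) = 0*8 = 0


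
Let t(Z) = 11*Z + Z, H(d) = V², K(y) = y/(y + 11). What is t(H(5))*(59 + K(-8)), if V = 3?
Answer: 6084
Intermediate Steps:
K(y) = y/(11 + y)
H(d) = 9 (H(d) = 3² = 9)
t(Z) = 12*Z
t(H(5))*(59 + K(-8)) = (12*9)*(59 - 8/(11 - 8)) = 108*(59 - 8/3) = 108*(169/3) = 6084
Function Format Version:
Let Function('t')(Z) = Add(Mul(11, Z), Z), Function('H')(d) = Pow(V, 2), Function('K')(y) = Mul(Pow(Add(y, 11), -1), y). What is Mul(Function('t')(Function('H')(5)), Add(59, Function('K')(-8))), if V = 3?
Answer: 6084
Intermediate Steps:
Function('K')(y) = Mul(y, Pow(Add(11, y), -1)) (Function('K')(y) = Mul(Pow(Add(11, y), -1), y) = Mul(y, Pow(Add(11, y), -1)))
Function('H')(d) = 9 (Function('H')(d) = Pow(3, 2) = 9)
Function('t')(Z) = Mul(12, Z)
Mul(Function('t')(Function('H')(5)), Add(59, Function('K')(-8))) = Mul(Mul(12, 9), Add(59, Mul(-8, Pow(Add(11, -8), -1)))) = Mul(108, Add(59, Mul(-8, Pow(3, -1)))) = Mul(108, Add(59, Mul(-8, Rational(1, 3)))) = Mul(108, Add(59, Rational(-8, 3))) = Mul(108, Rational(169, 3)) = 6084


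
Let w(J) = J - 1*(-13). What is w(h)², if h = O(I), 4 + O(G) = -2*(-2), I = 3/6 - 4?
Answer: 169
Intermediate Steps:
I = -7/2 (I = 3*(⅙) - 4 = ½ - 4 = -7/2 ≈ -3.5000)
O(G) = 0 (O(G) = -4 - 2*(-2) = -4 + 4 = 0)
h = 0
w(J) = 13 + J (w(J) = J + 13 = 13 + J)
w(h)² = (13 + 0)² = 13² = 169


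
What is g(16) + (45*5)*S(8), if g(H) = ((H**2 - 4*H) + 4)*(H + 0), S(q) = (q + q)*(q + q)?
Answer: 60736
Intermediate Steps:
S(q) = 4*q**2 (S(q) = (2*q)*(2*q) = 4*q**2)
g(H) = H*(4 + H**2 - 4*H) (g(H) = (4 + H**2 - 4*H)*H = H*(4 + H**2 - 4*H))
g(16) + (45*5)*S(8) = 16*(4 + 16**2 - 4*16) + (45*5)*(4*8**2) = 16*(4 + 256 - 64) + 225*(4*64) = 16*196 + 225*256 = 3136 + 57600 = 60736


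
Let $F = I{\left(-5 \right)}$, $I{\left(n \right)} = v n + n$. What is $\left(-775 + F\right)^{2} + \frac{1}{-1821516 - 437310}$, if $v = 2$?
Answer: $\frac{1409733306599}{2258826} \approx 6.241 \cdot 10^{5}$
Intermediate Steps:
$I{\left(n \right)} = 3 n$ ($I{\left(n \right)} = 2 n + n = 3 n$)
$F = -15$ ($F = 3 \left(-5\right) = -15$)
$\left(-775 + F\right)^{2} + \frac{1}{-1821516 - 437310} = \left(-775 - 15\right)^{2} + \frac{1}{-1821516 - 437310} = \left(-790\right)^{2} + \frac{1}{-2258826} = 624100 - \frac{1}{2258826} = \frac{1409733306599}{2258826}$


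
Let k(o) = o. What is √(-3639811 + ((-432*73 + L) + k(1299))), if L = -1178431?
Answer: I*√4848479 ≈ 2201.9*I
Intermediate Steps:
√(-3639811 + ((-432*73 + L) + k(1299))) = √(-3639811 + ((-432*73 - 1178431) + 1299)) = √(-3639811 + ((-31536 - 1178431) + 1299)) = √(-3639811 + (-1209967 + 1299)) = √(-3639811 - 1208668) = √(-4848479) = I*√4848479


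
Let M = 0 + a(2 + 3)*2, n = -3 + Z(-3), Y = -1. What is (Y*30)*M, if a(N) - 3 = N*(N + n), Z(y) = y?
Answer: 120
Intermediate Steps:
n = -6 (n = -3 - 3 = -6)
a(N) = 3 + N*(-6 + N) (a(N) = 3 + N*(N - 6) = 3 + N*(-6 + N))
M = -4 (M = 0 + (3 + (2 + 3)**2 - 6*(2 + 3))*2 = 0 + (3 + 5**2 - 6*5)*2 = 0 + (3 + 25 - 30)*2 = 0 - 2*2 = 0 - 4 = -4)
(Y*30)*M = -1*30*(-4) = -30*(-4) = 120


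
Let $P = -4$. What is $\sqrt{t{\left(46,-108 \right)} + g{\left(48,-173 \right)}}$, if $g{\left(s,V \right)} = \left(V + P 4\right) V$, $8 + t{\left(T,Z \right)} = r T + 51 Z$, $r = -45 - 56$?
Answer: $\sqrt{22535} \approx 150.12$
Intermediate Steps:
$r = -101$
$t{\left(T,Z \right)} = -8 - 101 T + 51 Z$ ($t{\left(T,Z \right)} = -8 - \left(- 51 Z + 101 T\right) = -8 - 101 T + 51 Z$)
$g{\left(s,V \right)} = V \left(-16 + V\right)$ ($g{\left(s,V \right)} = \left(V - 16\right) V = \left(-16 + V\right) V = V \left(-16 + V\right)$)
$\sqrt{t{\left(46,-108 \right)} + g{\left(48,-173 \right)}} = \sqrt{\left(-8 - 4646 + 51 \left(-108\right)\right) - 173 \left(-16 - 173\right)} = \sqrt{\left(-8 - 4646 - 5508\right) - -32697} = \sqrt{-10162 + 32697} = \sqrt{22535}$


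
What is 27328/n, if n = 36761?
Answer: 27328/36761 ≈ 0.74340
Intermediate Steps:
27328/n = 27328/36761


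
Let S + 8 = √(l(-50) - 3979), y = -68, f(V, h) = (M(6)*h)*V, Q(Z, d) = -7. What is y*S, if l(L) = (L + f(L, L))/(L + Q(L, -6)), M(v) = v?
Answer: 544 - 1564*I*√26049/57 ≈ 544.0 - 4428.5*I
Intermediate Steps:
f(V, h) = 6*V*h (f(V, h) = (6*h)*V = 6*V*h)
l(L) = (L + 6*L²)/(-7 + L) (l(L) = (L + 6*L*L)/(L - 7) = (L + 6*L²)/(-7 + L))
S = -8 + 23*I*√26049/57 (S = -8 + √(-50*(1 + 6*(-50))/(-7 - 50) - 3979) = -8 + √(-50*(1 - 300)/(-57) - 3979) = -8 + √(-50*(-1/57)*(-299) - 3979) = -8 + √(-14950/57 - 3979) = -8 + √(-241753/57) = -8 + 23*I*√26049/57 ≈ -8.0 + 65.125*I)
y*S = -68*(-8 + 23*I*√26049/57) = 544 - 1564*I*√26049/57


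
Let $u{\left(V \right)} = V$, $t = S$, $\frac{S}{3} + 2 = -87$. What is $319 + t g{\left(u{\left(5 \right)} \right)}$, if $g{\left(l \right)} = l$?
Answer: $-1016$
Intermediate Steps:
$S = -267$ ($S = -6 + 3 \left(-87\right) = -6 - 261 = -267$)
$t = -267$
$319 + t g{\left(u{\left(5 \right)} \right)} = 319 - 1335 = -1016$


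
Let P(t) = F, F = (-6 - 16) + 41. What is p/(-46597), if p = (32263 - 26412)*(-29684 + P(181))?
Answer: 10209995/2741 ≈ 3724.9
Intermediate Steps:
F = 19 (F = -22 + 41 = 19)
P(t) = 19
p = -173569915 (p = (32263 - 26412)*(-29684 + 19) = 5851*(-29665) = -173569915)
p/(-46597) = -173569915/(-46597) = -173569915*(-1/46597) = 10209995/2741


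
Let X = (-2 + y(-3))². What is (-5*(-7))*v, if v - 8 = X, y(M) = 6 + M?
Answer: 315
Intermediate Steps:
X = 1 (X = (-2 + (6 - 3))² = (-2 + 3)² = 1² = 1)
v = 9 (v = 8 + 1 = 9)
(-5*(-7))*v = -5*(-7)*9 = 35*9 = 315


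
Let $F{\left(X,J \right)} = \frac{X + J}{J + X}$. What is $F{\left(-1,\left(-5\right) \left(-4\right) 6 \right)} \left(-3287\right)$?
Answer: $-3287$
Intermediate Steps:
$F{\left(X,J \right)} = 1$ ($F{\left(X,J \right)} = \frac{J + X}{J + X} = 1$)
$F{\left(-1,\left(-5\right) \left(-4\right) 6 \right)} \left(-3287\right) = 1 \left(-3287\right) = -3287$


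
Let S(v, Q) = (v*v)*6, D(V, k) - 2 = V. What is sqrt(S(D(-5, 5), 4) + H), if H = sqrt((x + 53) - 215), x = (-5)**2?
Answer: sqrt(54 + I*sqrt(137)) ≈ 7.391 + 0.79182*I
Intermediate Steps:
D(V, k) = 2 + V
x = 25
S(v, Q) = 6*v**2 (S(v, Q) = v**2*6 = 6*v**2)
H = I*sqrt(137) (H = sqrt((25 + 53) - 215) = sqrt(78 - 215) = sqrt(-137) = I*sqrt(137) ≈ 11.705*I)
sqrt(S(D(-5, 5), 4) + H) = sqrt(6*(2 - 5)**2 + I*sqrt(137)) = sqrt(6*(-3)**2 + I*sqrt(137)) = sqrt(6*9 + I*sqrt(137)) = sqrt(54 + I*sqrt(137))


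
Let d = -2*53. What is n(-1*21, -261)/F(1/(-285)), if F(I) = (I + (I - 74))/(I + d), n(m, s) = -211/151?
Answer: -6374521/3184892 ≈ -2.0015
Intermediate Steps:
n(m, s) = -211/151 (n(m, s) = -211*1/151 = -211/151)
d = -106
F(I) = (-74 + 2*I)/(-106 + I) (F(I) = (I + (I - 74))/(I - 106) = (I + (-74 + I))/(-106 + I) = (-74 + 2*I)/(-106 + I))
n(-1*21, -261)/F(1/(-285)) = -211*(-106 + 1/(-285))/(2*(-37 + 1/(-285)))/151 = -211*(-106 - 1/285)/(2*(-37 - 1/285))/151 = -211/(151*(2*(-10546/285)/(-30211/285))) = -211/(151*(2*(-285/30211)*(-10546/285))) = -211/(151*21092/30211) = -211/151*30211/21092 = -6374521/3184892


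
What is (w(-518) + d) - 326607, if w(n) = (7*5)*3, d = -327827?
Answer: -654329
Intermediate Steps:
w(n) = 105 (w(n) = 35*3 = 105)
(w(-518) + d) - 326607 = (105 - 327827) - 326607 = -327722 - 326607 = -654329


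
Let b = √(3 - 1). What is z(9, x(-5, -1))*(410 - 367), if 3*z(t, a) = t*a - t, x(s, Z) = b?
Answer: -129 + 129*√2 ≈ 53.434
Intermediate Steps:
b = √2 ≈ 1.4142
x(s, Z) = √2
z(t, a) = -t/3 + a*t/3 (z(t, a) = (t*a - t)/3 = (a*t - t)/3 = (-t + a*t)/3 = -t/3 + a*t/3)
z(9, x(-5, -1))*(410 - 367) = ((⅓)*9*(-1 + √2))*(410 - 367) = (-3 + 3*√2)*43 = -129 + 129*√2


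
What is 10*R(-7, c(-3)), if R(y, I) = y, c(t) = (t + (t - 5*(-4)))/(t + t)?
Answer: -70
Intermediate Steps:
c(t) = (20 + 2*t)/(2*t) (c(t) = (t + (t + 20))/((2*t)) = (t + (20 + t))*(1/(2*t)) = (20 + 2*t)*(1/(2*t)) = (20 + 2*t)/(2*t))
10*R(-7, c(-3)) = 10*(-7) = -70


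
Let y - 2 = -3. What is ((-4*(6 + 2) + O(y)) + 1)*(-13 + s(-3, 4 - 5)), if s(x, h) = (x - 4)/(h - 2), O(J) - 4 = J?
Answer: 896/3 ≈ 298.67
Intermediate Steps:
y = -1 (y = 2 - 3 = -1)
O(J) = 4 + J
s(x, h) = (-4 + x)/(-2 + h)
((-4*(6 + 2) + O(y)) + 1)*(-13 + s(-3, 4 - 5)) = ((-4*(6 + 2) + (4 - 1)) + 1)*(-13 + (-4 - 3)/(-2 + (4 - 5))) = ((-4*8 + 3) + 1)*(-13 - 7/(-2 - 1)) = ((-32 + 3) + 1)*(-13 - 7/(-3)) = (-29 + 1)*(-13 - ⅓*(-7)) = -28*(-13 + 7/3) = -28*(-32/3) = 896/3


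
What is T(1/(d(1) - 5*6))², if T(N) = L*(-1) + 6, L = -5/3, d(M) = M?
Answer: 529/9 ≈ 58.778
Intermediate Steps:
L = -5/3 (L = -5*⅓ = -5/3 ≈ -1.6667)
T(N) = 23/3 (T(N) = -5/3*(-1) + 6 = 5/3 + 6 = 23/3)
T(1/(d(1) - 5*6))² = (23/3)² = 529/9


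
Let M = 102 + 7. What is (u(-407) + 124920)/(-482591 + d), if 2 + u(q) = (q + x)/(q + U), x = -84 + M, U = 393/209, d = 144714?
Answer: -5288443449/14304022795 ≈ -0.36972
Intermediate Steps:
M = 109
U = 393/209 (U = 393*(1/209) = 393/209 ≈ 1.8804)
x = 25 (x = -84 + 109 = 25)
u(q) = -2 + (25 + q)/(393/209 + q) (u(q) = -2 + (q + 25)/(q + 393/209) = -2 + (25 + q)/(393/209 + q))
(u(-407) + 124920)/(-482591 + d) = ((4439 - 209*(-407))/(393 + 209*(-407)) + 124920)/(-482591 + 144714) = ((4439 + 85063)/(393 - 85063) + 124920)/(-337877) = (89502/(-84670) + 124920)*(-1/337877) = (-1/84670*89502 + 124920)*(-1/337877) = (-44751/42335 + 124920)*(-1/337877) = (5288443449/42335)*(-1/337877) = -5288443449/14304022795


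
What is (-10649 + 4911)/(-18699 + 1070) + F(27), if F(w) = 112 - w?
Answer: 1504203/17629 ≈ 85.325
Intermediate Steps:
(-10649 + 4911)/(-18699 + 1070) + F(27) = (-10649 + 4911)/(-18699 + 1070) + (112 - 1*27) = -5738/(-17629) + (112 - 27) = -5738*(-1/17629) + 85 = 5738/17629 + 85 = 1504203/17629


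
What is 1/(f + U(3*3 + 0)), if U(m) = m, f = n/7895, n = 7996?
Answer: 7895/79051 ≈ 0.099872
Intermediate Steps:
f = 7996/7895 ≈ 1.0128
1/(f + U(3*3 + 0)) = 1/(7996/7895 + (3*3 + 0)) = 1/(7996/7895 + (9 + 0)) = 1/(7996/7895 + 9) = 1/(79051/7895) = 7895/79051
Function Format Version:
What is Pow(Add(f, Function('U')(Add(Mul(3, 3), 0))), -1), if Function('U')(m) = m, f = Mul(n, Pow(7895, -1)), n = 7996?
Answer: Rational(7895, 79051) ≈ 0.099872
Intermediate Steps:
f = Rational(7996, 7895) (f = Mul(7996, Pow(7895, -1)) = Mul(7996, Rational(1, 7895)) = Rational(7996, 7895) ≈ 1.0128)
Pow(Add(f, Function('U')(Add(Mul(3, 3), 0))), -1) = Pow(Add(Rational(7996, 7895), Add(Mul(3, 3), 0)), -1) = Pow(Add(Rational(7996, 7895), Add(9, 0)), -1) = Pow(Add(Rational(7996, 7895), 9), -1) = Pow(Rational(79051, 7895), -1) = Rational(7895, 79051)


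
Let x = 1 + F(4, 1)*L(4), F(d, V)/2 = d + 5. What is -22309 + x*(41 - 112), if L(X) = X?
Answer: -27492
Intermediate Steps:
F(d, V) = 10 + 2*d (F(d, V) = 2*(d + 5) = 2*(5 + d) = 10 + 2*d)
x = 73 (x = 1 + (10 + 2*4)*4 = 1 + (10 + 8)*4 = 1 + 18*4 = 1 + 72 = 73)
-22309 + x*(41 - 112) = -22309 + 73*(41 - 112) = -22309 + 73*(-71) = -22309 - 5183 = -27492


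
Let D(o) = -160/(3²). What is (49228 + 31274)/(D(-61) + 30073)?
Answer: 724518/270497 ≈ 2.6785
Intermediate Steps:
D(o) = -160/9
(49228 + 31274)/(D(-61) + 30073) = (49228 + 31274)/(-160/9 + 30073) = 80502/(270497/9) = 80502*(9/270497) = 724518/270497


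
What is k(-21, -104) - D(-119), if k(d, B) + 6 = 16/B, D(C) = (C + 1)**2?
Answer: -181092/13 ≈ -13930.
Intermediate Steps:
D(C) = (1 + C)**2
k(d, B) = -6 + 16/B
k(-21, -104) - D(-119) = (-6 + 16/(-104)) - (1 - 119)**2 = (-6 + 16*(-1/104)) - 1*(-118)**2 = (-6 - 2/13) - 1*13924 = -80/13 - 13924 = -181092/13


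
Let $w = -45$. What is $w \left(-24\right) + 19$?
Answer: $1099$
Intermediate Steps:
$w \left(-24\right) + 19 = \left(-45\right) \left(-24\right) + 19 = 1080 + 19 = 1099$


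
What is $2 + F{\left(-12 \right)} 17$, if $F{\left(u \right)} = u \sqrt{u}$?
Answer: $2 - 408 i \sqrt{3} \approx 2.0 - 706.68 i$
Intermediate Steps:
$F{\left(u \right)} = u^{\frac{3}{2}}$
$2 + F{\left(-12 \right)} 17 = 2 + \left(-12\right)^{\frac{3}{2}} \cdot 17 = 2 + - 24 i \sqrt{3} \cdot 17 = 2 - 408 i \sqrt{3}$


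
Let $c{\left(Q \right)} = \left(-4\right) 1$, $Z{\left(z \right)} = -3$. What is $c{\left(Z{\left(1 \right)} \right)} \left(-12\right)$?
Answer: $48$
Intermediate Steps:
$c{\left(Q \right)} = -4$
$c{\left(Z{\left(1 \right)} \right)} \left(-12\right) = \left(-4\right) \left(-12\right) = 48$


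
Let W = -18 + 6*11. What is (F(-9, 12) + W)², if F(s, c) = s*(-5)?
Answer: 8649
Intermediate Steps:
F(s, c) = -5*s
W = 48 (W = -18 + 66 = 48)
(F(-9, 12) + W)² = (-5*(-9) + 48)² = (45 + 48)² = 93² = 8649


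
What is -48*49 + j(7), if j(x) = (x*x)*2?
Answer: -2254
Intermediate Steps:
j(x) = 2*x² (j(x) = x²*2 = 2*x²)
-48*49 + j(7) = -48*49 + 2*7² = -2352 + 2*49 = -2352 + 98 = -2254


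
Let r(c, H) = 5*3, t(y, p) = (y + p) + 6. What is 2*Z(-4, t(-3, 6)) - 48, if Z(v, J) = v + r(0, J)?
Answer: -26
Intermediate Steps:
t(y, p) = 6 + p + y (t(y, p) = (p + y) + 6 = 6 + p + y)
r(c, H) = 15
Z(v, J) = 15 + v (Z(v, J) = v + 15 = 15 + v)
2*Z(-4, t(-3, 6)) - 48 = 2*(15 - 4) - 48 = 2*11 - 48 = 22 - 48 = -26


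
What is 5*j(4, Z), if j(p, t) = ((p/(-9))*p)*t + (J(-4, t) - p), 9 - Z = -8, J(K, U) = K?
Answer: -1720/9 ≈ -191.11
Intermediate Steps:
Z = 17 (Z = 9 - 1*(-8) = 9 + 8 = 17)
j(p, t) = -4 - p - t*p**2/9 (j(p, t) = ((p/(-9))*p)*t + (-4 - p) = ((p*(-1/9))*p)*t + (-4 - p) = ((-p/9)*p)*t + (-4 - p) = (-p**2/9)*t + (-4 - p) = -t*p**2/9 + (-4 - p) = -4 - p - t*p**2/9)
5*j(4, Z) = 5*(-4 - 1*4 - 1/9*17*4**2) = 5*(-4 - 4 - 1/9*17*16) = 5*(-4 - 4 - 272/9) = 5*(-344/9) = -1720/9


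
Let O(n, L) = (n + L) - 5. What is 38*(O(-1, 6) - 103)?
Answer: -3914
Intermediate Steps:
O(n, L) = -5 + L + n (O(n, L) = (L + n) - 5 = -5 + L + n)
38*(O(-1, 6) - 103) = 38*((-5 + 6 - 1) - 103) = 38*(0 - 103) = 38*(-103) = -3914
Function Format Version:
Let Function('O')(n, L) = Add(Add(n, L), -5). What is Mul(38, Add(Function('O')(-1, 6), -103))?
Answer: -3914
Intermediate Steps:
Function('O')(n, L) = Add(-5, L, n) (Function('O')(n, L) = Add(Add(L, n), -5) = Add(-5, L, n))
Mul(38, Add(Function('O')(-1, 6), -103)) = Mul(38, Add(Add(-5, 6, -1), -103)) = Mul(38, Add(0, -103)) = Mul(38, -103) = -3914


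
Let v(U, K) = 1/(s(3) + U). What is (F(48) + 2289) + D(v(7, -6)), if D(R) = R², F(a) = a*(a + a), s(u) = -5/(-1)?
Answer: 993169/144 ≈ 6897.0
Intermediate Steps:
s(u) = 5 (s(u) = -5*(-1) = 5)
F(a) = 2*a² (F(a) = a*(2*a) = 2*a²)
v(U, K) = 1/(5 + U)
(F(48) + 2289) + D(v(7, -6)) = (2*48² + 2289) + (1/(5 + 7))² = (2*2304 + 2289) + (1/12)² = (4608 + 2289) + (1/12)² = 6897 + 1/144 = 993169/144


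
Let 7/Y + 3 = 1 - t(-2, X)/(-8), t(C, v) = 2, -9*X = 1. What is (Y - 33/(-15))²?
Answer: 81/25 ≈ 3.2400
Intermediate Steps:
X = -⅑ (X = -⅑*1 = -⅑ ≈ -0.11111)
Y = -4 (Y = 7/(-3 + (1 - 2/(-8))) = 7/(-3 + (1 - 2*(-1)/8)) = 7/(-3 + (1 - 1*(-¼))) = 7/(-3 + (1 + ¼)) = 7/(-3 + 5/4) = 7/(-7/4) = 7*(-4/7) = -4)
(Y - 33/(-15))² = (-4 - 33/(-15))² = (-4 - 33*(-1/15))² = (-4 + 11/5)² = (-9/5)² = 81/25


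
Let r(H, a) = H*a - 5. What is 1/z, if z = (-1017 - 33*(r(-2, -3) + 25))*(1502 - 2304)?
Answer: 1/1503750 ≈ 6.6500e-7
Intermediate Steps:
r(H, a) = -5 + H*a
z = 1503750 (z = (-1017 - 33*((-5 - 2*(-3)) + 25))*(1502 - 2304) = (-1017 - 33*((-5 + 6) + 25))*(-802) = (-1017 - 33*(1 + 25))*(-802) = (-1017 - 33*26)*(-802) = (-1017 - 858)*(-802) = -1875*(-802) = 1503750)
1/z = 1/1503750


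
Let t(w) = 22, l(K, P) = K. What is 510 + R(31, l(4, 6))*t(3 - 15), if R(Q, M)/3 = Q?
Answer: 2556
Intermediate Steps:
R(Q, M) = 3*Q
510 + R(31, l(4, 6))*t(3 - 15) = 510 + (3*31)*22 = 510 + 93*22 = 510 + 2046 = 2556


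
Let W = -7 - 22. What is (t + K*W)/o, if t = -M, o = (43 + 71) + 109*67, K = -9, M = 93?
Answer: 168/7417 ≈ 0.022651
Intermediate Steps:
o = 7417 (o = 114 + 7303 = 7417)
t = -93 (t = -1*93 = -93)
W = -29
(t + K*W)/o = (-93 - 9*(-29))/7417 = (-93 + 261)*(1/7417) = 168*(1/7417) = 168/7417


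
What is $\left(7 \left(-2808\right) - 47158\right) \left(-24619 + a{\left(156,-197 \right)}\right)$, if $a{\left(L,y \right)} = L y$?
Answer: $3698221714$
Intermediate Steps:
$\left(7 \left(-2808\right) - 47158\right) \left(-24619 + a{\left(156,-197 \right)}\right) = \left(7 \left(-2808\right) - 47158\right) \left(-24619 + 156 \left(-197\right)\right) = \left(-19656 - 47158\right) \left(-24619 - 30732\right) = \left(-66814\right) \left(-55351\right) = 3698221714$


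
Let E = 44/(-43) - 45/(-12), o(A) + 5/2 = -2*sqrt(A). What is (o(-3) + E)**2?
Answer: (39 - 344*I*sqrt(3))**2/29584 ≈ -11.949 - 1.5709*I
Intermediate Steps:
o(A) = -5/2 - 2*sqrt(A)
E = 469/172 (E = 44*(-1/43) - 45*(-1/12) = -44/43 + 15/4 = 469/172 ≈ 2.7267)
(o(-3) + E)**2 = ((-5/2 - 2*I*sqrt(3)) + 469/172)**2 = (39/172 - 2*I*sqrt(3))**2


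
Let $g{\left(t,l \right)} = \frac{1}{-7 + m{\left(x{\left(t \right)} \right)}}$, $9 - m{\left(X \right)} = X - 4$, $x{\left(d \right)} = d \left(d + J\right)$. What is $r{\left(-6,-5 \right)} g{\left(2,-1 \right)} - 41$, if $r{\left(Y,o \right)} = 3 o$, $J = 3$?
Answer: $- \frac{149}{4} \approx -37.25$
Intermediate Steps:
$x{\left(d \right)} = d \left(3 + d\right)$ ($x{\left(d \right)} = d \left(d + 3\right) = d \left(3 + d\right)$)
$m{\left(X \right)} = 13 - X$ ($m{\left(X \right)} = 9 - \left(X - 4\right) = 9 - \left(-4 + X\right) = 13 - X$)
$g{\left(t,l \right)} = \frac{1}{6 - t \left(3 + t\right)}$ ($g{\left(t,l \right)} = \frac{1}{-7 - \left(-13 + t \left(3 + t\right)\right)} = \frac{1}{6 - t \left(3 + t\right)}$)
$r{\left(-6,-5 \right)} g{\left(2,-1 \right)} - 41 = 3 \left(-5\right) \left(- \frac{1}{-6 + 2 \left(3 + 2\right)}\right) - 41 = - 15 \left(- \frac{1}{-6 + 2 \cdot 5}\right) - 41 = - 15 \left(- \frac{1}{-6 + 10}\right) - 41 = - 15 \left(- \frac{1}{4}\right) - 41 = - 15 \left(\left(-1\right) \frac{1}{4}\right) - 41 = \left(-15\right) \left(- \frac{1}{4}\right) - 41 = \frac{15}{4} - 41 = - \frac{149}{4}$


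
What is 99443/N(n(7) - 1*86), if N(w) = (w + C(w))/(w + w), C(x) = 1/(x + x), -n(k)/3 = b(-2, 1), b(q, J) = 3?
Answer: 3589892300/18051 ≈ 1.9888e+5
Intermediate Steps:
n(k) = -9 (n(k) = -3*3 = -9)
C(x) = 1/(2*x)
N(w) = (w + 1/(2*w))/(2*w) (N(w) = (w + 1/(2*w))/(w + w) = (w + 1/(2*w))/((2*w)) = (w + 1/(2*w))*(1/(2*w)) = (w + 1/(2*w))/(2*w))
99443/N(n(7) - 1*86) = 99443/(1/2 + 1/(4*(-9 - 1*86)**2)) = 99443/(1/2 + 1/(4*(-9 - 86)**2)) = 99443/(1/2 + (1/4)/(-95)**2) = 99443/(1/2 + (1/4)*(1/9025)) = 99443/(1/2 + 1/36100) = 99443/(18051/36100) = 99443*(36100/18051) = 3589892300/18051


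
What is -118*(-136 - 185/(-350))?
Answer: 559497/35 ≈ 15986.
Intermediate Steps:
-118*(-136 - 185/(-350)) = -118*(-136 - 185*(-1/350)) = -118*(-136 + 37/70) = -118*(-9483/70) = 559497/35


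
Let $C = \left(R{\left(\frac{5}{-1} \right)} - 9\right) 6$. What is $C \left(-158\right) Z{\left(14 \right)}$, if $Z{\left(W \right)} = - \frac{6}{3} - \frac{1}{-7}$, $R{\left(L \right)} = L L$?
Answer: $\frac{197184}{7} \approx 28169.0$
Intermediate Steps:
$R{\left(L \right)} = L^{2}$
$Z{\left(W \right)} = - \frac{13}{7}$ ($Z{\left(W \right)} = \left(-6\right) \frac{1}{3} - - \frac{1}{7} = -2 + \frac{1}{7} = - \frac{13}{7}$)
$C = 96$ ($C = \left(\left(\frac{5}{-1}\right)^{2} - 9\right) 6 = \left(\left(5 \left(-1\right)\right)^{2} - 9\right) 6 = \left(\left(-5\right)^{2} - 9\right) 6 = \left(25 - 9\right) 6 = 16 \cdot 6 = 96$)
$C \left(-158\right) Z{\left(14 \right)} = 96 \left(-158\right) \left(- \frac{13}{7}\right) = \left(-15168\right) \left(- \frac{13}{7}\right) = \frac{197184}{7}$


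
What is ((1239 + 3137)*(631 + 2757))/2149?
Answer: 2117984/307 ≈ 6899.0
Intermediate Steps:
((1239 + 3137)*(631 + 2757))/2149 = (4376*3388)*(1/2149) = 14825888*(1/2149) = 2117984/307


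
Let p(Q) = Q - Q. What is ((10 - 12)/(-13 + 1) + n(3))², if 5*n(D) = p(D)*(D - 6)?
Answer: 1/36 ≈ 0.027778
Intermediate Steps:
p(Q) = 0
n(D) = 0 (n(D) = (0*(D - 6))/5 = (0*(-6 + D))/5 = (⅕)*0 = 0)
((10 - 12)/(-13 + 1) + n(3))² = ((10 - 12)/(-13 + 1) + 0)² = (-2/(-12) + 0)² = (-2*(-1/12) + 0)² = (⅙ + 0)² = (⅙)² = 1/36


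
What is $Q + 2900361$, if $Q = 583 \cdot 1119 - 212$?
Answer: $3552526$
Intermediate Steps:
$Q = 652165$ ($Q = 652377 - 212 = 652165$)
$Q + 2900361 = 652165 + 2900361 = 3552526$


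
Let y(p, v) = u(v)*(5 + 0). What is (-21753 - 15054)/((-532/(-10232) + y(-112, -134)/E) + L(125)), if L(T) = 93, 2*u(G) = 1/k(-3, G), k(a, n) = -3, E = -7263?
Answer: -1025742297717/2593188349 ≈ -395.55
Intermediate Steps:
u(G) = -1/6 (u(G) = (1/2)/(-3) = (1/2)*(-1/3) = -1/6)
y(p, v) = -5/6 (y(p, v) = -(5 + 0)/6 = -1/6*5 = -5/6)
(-21753 - 15054)/((-532/(-10232) + y(-112, -134)/E) + L(125)) = (-21753 - 15054)/((-532/(-10232) - 5/6/(-7263)) + 93) = -36807/((-532*(-1/10232) - 5/6*(-1/7263)) + 93) = -36807/((133/2558 + 5/43578) + 93) = -36807/(1452166/27868131 + 93) = -36807/2593188349/27868131 = -36807*27868131/2593188349 = -1025742297717/2593188349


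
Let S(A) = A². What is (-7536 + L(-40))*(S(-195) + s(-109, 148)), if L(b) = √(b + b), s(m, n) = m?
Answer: -285734976 + 151664*I*√5 ≈ -2.8573e+8 + 3.3913e+5*I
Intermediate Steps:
L(b) = √2*√b (L(b) = √(2*b) = √2*√b)
(-7536 + L(-40))*(S(-195) + s(-109, 148)) = (-7536 + √2*√(-40))*((-195)² - 109) = (-7536 + √2*(2*I*√10))*(38025 - 109) = (-7536 + 4*I*√5)*37916 = -285734976 + 151664*I*√5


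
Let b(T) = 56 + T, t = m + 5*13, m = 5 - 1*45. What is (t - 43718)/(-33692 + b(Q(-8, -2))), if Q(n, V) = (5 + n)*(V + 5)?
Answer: 43693/33645 ≈ 1.2986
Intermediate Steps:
m = -40 (m = 5 - 45 = -40)
Q(n, V) = (5 + V)*(5 + n) (Q(n, V) = (5 + n)*(5 + V) = (5 + V)*(5 + n))
t = 25 (t = -40 + 5*13 = -40 + 65 = 25)
(t - 43718)/(-33692 + b(Q(-8, -2))) = (25 - 43718)/(-33692 + (56 + (25 + 5*(-2) + 5*(-8) - 2*(-8)))) = -43693/(-33692 + (56 + (25 - 10 - 40 + 16))) = -43693/(-33692 + (56 - 9)) = -43693/(-33692 + 47) = -43693/(-33645) = -43693*(-1/33645) = 43693/33645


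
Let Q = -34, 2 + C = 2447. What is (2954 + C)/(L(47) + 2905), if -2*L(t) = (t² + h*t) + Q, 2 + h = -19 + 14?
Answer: 5399/1982 ≈ 2.7240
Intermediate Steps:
C = 2445 (C = -2 + 2447 = 2445)
h = -7 (h = -2 + (-19 + 14) = -2 - 5 = -7)
L(t) = 17 - t²/2 + 7*t/2 (L(t) = -((t² - 7*t) - 34)/2 = -(-34 + t² - 7*t)/2 = 17 - t²/2 + 7*t/2)
(2954 + C)/(L(47) + 2905) = (2954 + 2445)/((17 - ½*47² + (7/2)*47) + 2905) = 5399/((17 - ½*2209 + 329/2) + 2905) = 5399/((17 - 2209/2 + 329/2) + 2905) = 5399/(-923 + 2905) = 5399/1982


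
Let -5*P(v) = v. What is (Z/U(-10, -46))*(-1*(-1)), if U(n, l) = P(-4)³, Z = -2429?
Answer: -303625/64 ≈ -4744.1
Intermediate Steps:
P(v) = -v/5
U(n, l) = 64/125 (U(n, l) = (-⅕*(-4))³ = (⅘)³ = 64/125)
(Z/U(-10, -46))*(-1*(-1)) = (-2429/64/125)*(-1*(-1)) = -2429*125/64*1 = -303625/64*1 = -303625/64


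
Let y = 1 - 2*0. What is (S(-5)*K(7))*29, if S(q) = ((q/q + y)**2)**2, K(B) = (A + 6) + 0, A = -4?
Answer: 928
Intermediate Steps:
y = 1 (y = 1 + 0 = 1)
K(B) = 2 (K(B) = (-4 + 6) + 0 = 2 + 0 = 2)
S(q) = 16 (S(q) = ((q/q + 1)**2)**2 = ((1 + 1)**2)**2 = (2**2)**2 = 4**2 = 16)
(S(-5)*K(7))*29 = (16*2)*29 = 32*29 = 928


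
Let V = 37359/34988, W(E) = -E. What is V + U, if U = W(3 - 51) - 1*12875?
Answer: -448753717/34988 ≈ -12826.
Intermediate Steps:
U = -12827 (U = -(3 - 51) - 1*12875 = -1*(-48) - 12875 = 48 - 12875 = -12827)
V = 37359/34988 (V = 37359*(1/34988) = 37359/34988 ≈ 1.0678)
V + U = 37359/34988 - 12827 = -448753717/34988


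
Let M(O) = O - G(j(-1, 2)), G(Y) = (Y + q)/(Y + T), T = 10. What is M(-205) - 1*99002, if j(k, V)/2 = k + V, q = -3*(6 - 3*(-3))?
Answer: -1190441/12 ≈ -99203.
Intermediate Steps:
q = -45 (q = -3*(6 + 9) = -3*15 = -45)
j(k, V) = 2*V + 2*k (j(k, V) = 2*(k + V) = 2*(V + k) = 2*V + 2*k)
G(Y) = (-45 + Y)/(10 + Y) (G(Y) = (Y - 45)/(Y + 10) = (-45 + Y)/(10 + Y))
M(O) = 43/12 + O (M(O) = O - (-45 + (2*2 + 2*(-1)))/(10 + (2*2 + 2*(-1))) = O - (-45 + (4 - 2))/(10 + (4 - 2)) = O - (-45 + 2)/(10 + 2) = O - (-43)/12 = O - 1*(-43/12) = O + 43/12 = 43/12 + O)
M(-205) - 1*99002 = (43/12 - 205) - 1*99002 = -2417/12 - 99002 = -1190441/12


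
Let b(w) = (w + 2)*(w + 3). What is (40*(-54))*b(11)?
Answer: -393120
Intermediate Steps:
b(w) = (2 + w)*(3 + w)
(40*(-54))*b(11) = (40*(-54))*(6 + 11² + 5*11) = -2160*(6 + 121 + 55) = -2160*182 = -393120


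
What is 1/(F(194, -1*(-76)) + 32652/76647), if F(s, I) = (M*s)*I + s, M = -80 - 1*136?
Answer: -25549/81361035106 ≈ -3.1402e-7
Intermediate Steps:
M = -216 (M = -80 - 136 = -216)
F(s, I) = s - 216*I*s (F(s, I) = (-216*s)*I + s = -216*I*s + s = s - 216*I*s)
1/(F(194, -1*(-76)) + 32652/76647) = 1/(194*(1 - (-216)*(-76)) + 32652/76647) = 1/(194*(1 - 216*76) + 32652*(1/76647)) = 1/(194*(1 - 16416) + 10884/25549) = 1/(194*(-16415) + 10884/25549) = 1/(-3184510 + 10884/25549) = 1/(-81361035106/25549) = -25549/81361035106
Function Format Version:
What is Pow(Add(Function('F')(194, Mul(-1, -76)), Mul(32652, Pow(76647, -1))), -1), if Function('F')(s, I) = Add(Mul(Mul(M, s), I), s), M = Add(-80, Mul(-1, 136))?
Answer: Rational(-25549, 81361035106) ≈ -3.1402e-7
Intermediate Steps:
M = -216 (M = Add(-80, -136) = -216)
Function('F')(s, I) = Add(s, Mul(-216, I, s)) (Function('F')(s, I) = Add(Mul(Mul(-216, s), I), s) = Add(Mul(-216, I, s), s) = Add(s, Mul(-216, I, s)))
Pow(Add(Function('F')(194, Mul(-1, -76)), Mul(32652, Pow(76647, -1))), -1) = Pow(Add(Mul(194, Add(1, Mul(-216, Mul(-1, -76)))), Mul(32652, Pow(76647, -1))), -1) = Pow(Add(Mul(194, Add(1, Mul(-216, 76))), Mul(32652, Rational(1, 76647))), -1) = Pow(Add(Mul(194, Add(1, -16416)), Rational(10884, 25549)), -1) = Pow(Add(Mul(194, -16415), Rational(10884, 25549)), -1) = Pow(Add(-3184510, Rational(10884, 25549)), -1) = Pow(Rational(-81361035106, 25549), -1) = Rational(-25549, 81361035106)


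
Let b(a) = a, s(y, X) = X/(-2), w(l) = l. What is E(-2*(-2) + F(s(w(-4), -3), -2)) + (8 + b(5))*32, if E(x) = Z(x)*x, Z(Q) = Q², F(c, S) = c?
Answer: 4659/8 ≈ 582.38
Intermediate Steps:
s(y, X) = -X/2 (s(y, X) = X*(-½) = -X/2)
E(x) = x³ (E(x) = x²*x = x³)
E(-2*(-2) + F(s(w(-4), -3), -2)) + (8 + b(5))*32 = (-2*(-2) - ½*(-3))³ + (8 + 5)*32 = (4 + 3/2)³ + 13*32 = (11/2)³ + 416 = 1331/8 + 416 = 4659/8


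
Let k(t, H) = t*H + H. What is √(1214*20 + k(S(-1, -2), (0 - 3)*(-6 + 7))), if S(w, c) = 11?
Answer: 2*√6061 ≈ 155.70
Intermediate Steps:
k(t, H) = H + H*t (k(t, H) = H*t + H = H + H*t)
√(1214*20 + k(S(-1, -2), (0 - 3)*(-6 + 7))) = √(1214*20 + ((0 - 3)*(-6 + 7))*(1 + 11)) = √(24280 - 3*1*12) = √(24280 - 3*12) = √(24280 - 36) = √24244 = 2*√6061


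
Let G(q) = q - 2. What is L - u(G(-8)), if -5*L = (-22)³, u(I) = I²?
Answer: 10148/5 ≈ 2029.6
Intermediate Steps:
G(q) = -2 + q
L = 10648/5 (L = -⅕*(-22)³ = -⅕*(-10648) = 10648/5 ≈ 2129.6)
L - u(G(-8)) = 10648/5 - (-2 - 8)² = 10648/5 - 1*(-10)² = 10648/5 - 1*100 = 10648/5 - 100 = 10148/5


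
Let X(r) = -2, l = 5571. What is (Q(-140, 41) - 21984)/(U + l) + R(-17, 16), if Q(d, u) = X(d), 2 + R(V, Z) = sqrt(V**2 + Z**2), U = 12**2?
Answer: -33416/5715 + sqrt(545) ≈ 17.498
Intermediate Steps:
U = 144
R(V, Z) = -2 + sqrt(V**2 + Z**2)
Q(d, u) = -2
(Q(-140, 41) - 21984)/(U + l) + R(-17, 16) = (-2 - 21984)/(144 + 5571) + (-2 + sqrt((-17)**2 + 16**2)) = -21986/5715 + (-2 + sqrt(289 + 256)) = -21986*1/5715 + (-2 + sqrt(545)) = -21986/5715 + (-2 + sqrt(545)) = -33416/5715 + sqrt(545)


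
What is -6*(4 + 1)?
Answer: -30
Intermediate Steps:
-6*(4 + 1) = -6*5 = -30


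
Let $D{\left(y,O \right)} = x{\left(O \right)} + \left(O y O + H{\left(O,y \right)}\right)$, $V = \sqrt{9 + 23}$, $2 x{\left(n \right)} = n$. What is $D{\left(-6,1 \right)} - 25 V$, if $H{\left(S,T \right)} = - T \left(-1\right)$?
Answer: $- \frac{23}{2} - 100 \sqrt{2} \approx -152.92$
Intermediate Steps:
$x{\left(n \right)} = \frac{n}{2}$
$V = 4 \sqrt{2}$ ($V = \sqrt{32} = 4 \sqrt{2} \approx 5.6569$)
$H{\left(S,T \right)} = T$ ($H{\left(S,T \right)} = - \left(-1\right) T = T$)
$D{\left(y,O \right)} = y + \frac{O}{2} + y O^{2}$ ($D{\left(y,O \right)} = \frac{O}{2} + \left(O y O + y\right) = \frac{O}{2} + \left(y O^{2} + y\right) = \frac{O}{2} + \left(y + y O^{2}\right) = y + \frac{O}{2} + y O^{2}$)
$D{\left(-6,1 \right)} - 25 V = \left(-6 + \frac{1}{2} \cdot 1 - 6 \cdot 1^{2}\right) - 25 \cdot 4 \sqrt{2} = \left(-6 + \frac{1}{2} - 6\right) - 100 \sqrt{2} = - \frac{23}{2} - 100 \sqrt{2}$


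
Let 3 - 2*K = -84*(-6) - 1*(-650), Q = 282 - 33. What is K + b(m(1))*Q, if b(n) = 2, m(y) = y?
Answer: -155/2 ≈ -77.500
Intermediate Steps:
Q = 249
K = -1151/2 (K = 3/2 - (-84*(-6) - 1*(-650))/2 = 3/2 - (504 + 650)/2 = 3/2 - 1/2*1154 = 3/2 - 577 = -1151/2 ≈ -575.50)
K + b(m(1))*Q = -1151/2 + 2*249 = -1151/2 + 498 = -155/2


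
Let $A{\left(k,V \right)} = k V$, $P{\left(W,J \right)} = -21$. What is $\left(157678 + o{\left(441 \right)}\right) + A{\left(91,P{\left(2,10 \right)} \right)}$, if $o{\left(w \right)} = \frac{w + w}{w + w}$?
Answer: $155768$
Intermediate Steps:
$o{\left(w \right)} = 1$ ($o{\left(w \right)} = \frac{2 w}{2 w} = 2 w \frac{1}{2 w} = 1$)
$A{\left(k,V \right)} = V k$
$\left(157678 + o{\left(441 \right)}\right) + A{\left(91,P{\left(2,10 \right)} \right)} = \left(157678 + 1\right) - 1911 = 157679 - 1911 = 155768$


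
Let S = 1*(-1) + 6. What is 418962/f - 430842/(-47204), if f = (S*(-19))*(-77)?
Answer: 11464145739/172648630 ≈ 66.402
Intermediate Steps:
S = 5 (S = -1 + 6 = 5)
f = 7315 (f = (5*(-19))*(-77) = -95*(-77) = 7315)
418962/f - 430842/(-47204) = 418962/7315 - 430842/(-47204) = 418962*(1/7315) - 430842*(-1/47204) = 418962/7315 + 215421/23602 = 11464145739/172648630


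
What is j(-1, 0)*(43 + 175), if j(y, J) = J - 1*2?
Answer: -436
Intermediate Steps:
j(y, J) = -2 + J (j(y, J) = J - 2 = -2 + J)
j(-1, 0)*(43 + 175) = (-2 + 0)*(43 + 175) = -2*218 = -436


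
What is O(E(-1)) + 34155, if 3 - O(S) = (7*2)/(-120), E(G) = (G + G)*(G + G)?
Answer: 2049487/60 ≈ 34158.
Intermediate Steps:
E(G) = 4*G**2 (E(G) = (2*G)*(2*G) = 4*G**2)
O(S) = 187/60 (O(S) = 3 - 7*2/(-120) = 3 - 14*(-1)/120 = 3 - 1*(-7/60) = 3 + 7/60 = 187/60)
O(E(-1)) + 34155 = 187/60 + 34155 = 2049487/60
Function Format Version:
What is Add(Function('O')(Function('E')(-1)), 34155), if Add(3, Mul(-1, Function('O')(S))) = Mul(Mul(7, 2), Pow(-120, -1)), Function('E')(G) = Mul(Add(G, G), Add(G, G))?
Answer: Rational(2049487, 60) ≈ 34158.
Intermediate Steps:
Function('E')(G) = Mul(4, Pow(G, 2)) (Function('E')(G) = Mul(Mul(2, G), Mul(2, G)) = Mul(4, Pow(G, 2)))
Function('O')(S) = Rational(187, 60) (Function('O')(S) = Add(3, Mul(-1, Mul(Mul(7, 2), Pow(-120, -1)))) = Add(3, Mul(-1, Mul(14, Rational(-1, 120)))) = Add(3, Mul(-1, Rational(-7, 60))) = Add(3, Rational(7, 60)) = Rational(187, 60))
Add(Function('O')(Function('E')(-1)), 34155) = Add(Rational(187, 60), 34155) = Rational(2049487, 60)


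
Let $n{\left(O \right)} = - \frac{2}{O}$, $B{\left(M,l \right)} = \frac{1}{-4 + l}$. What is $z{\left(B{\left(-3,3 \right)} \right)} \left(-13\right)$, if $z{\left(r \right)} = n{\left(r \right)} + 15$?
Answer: $-221$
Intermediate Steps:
$z{\left(r \right)} = 15 - \frac{2}{r}$ ($z{\left(r \right)} = - \frac{2}{r} + 15 = 15 - \frac{2}{r}$)
$z{\left(B{\left(-3,3 \right)} \right)} \left(-13\right) = \left(15 - \frac{2}{\frac{1}{-4 + 3}}\right) \left(-13\right) = \left(15 - \frac{2}{\frac{1}{-1}}\right) \left(-13\right) = \left(15 - \frac{2}{-1}\right) \left(-13\right) = \left(15 - -2\right) \left(-13\right) = \left(15 + 2\right) \left(-13\right) = 17 \left(-13\right) = -221$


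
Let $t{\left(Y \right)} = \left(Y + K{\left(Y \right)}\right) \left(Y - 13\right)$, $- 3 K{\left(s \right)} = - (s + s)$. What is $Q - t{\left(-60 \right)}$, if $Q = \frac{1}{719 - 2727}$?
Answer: $- \frac{14658401}{2008} \approx -7300.0$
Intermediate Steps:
$Q = - \frac{1}{2008}$ ($Q = \frac{1}{-2008} = - \frac{1}{2008} \approx -0.00049801$)
$K{\left(s \right)} = \frac{2 s}{3}$ ($K{\left(s \right)} = - \frac{\left(-1\right) \left(s + s\right)}{3} = - \frac{\left(-1\right) 2 s}{3} = - \frac{\left(-2\right) s}{3} = \frac{2 s}{3}$)
$t{\left(Y \right)} = \frac{5 Y \left(-13 + Y\right)}{3}$ ($t{\left(Y \right)} = \left(Y + \frac{2 Y}{3}\right) \left(Y - 13\right) = \frac{5 Y}{3} \left(-13 + Y\right) = \frac{5 Y \left(-13 + Y\right)}{3}$)
$Q - t{\left(-60 \right)} = - \frac{1}{2008} - \frac{5}{3} \left(-60\right) \left(-13 - 60\right) = - \frac{1}{2008} - \frac{5}{3} \left(-60\right) \left(-73\right) = - \frac{1}{2008} - 7300 = - \frac{14658401}{2008}$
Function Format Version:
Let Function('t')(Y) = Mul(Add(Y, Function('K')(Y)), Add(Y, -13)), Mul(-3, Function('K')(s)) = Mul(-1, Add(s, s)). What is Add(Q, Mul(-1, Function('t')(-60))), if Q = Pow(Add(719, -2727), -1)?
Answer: Rational(-14658401, 2008) ≈ -7300.0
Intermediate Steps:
Q = Rational(-1, 2008) (Q = Pow(-2008, -1) = Rational(-1, 2008) ≈ -0.00049801)
Function('K')(s) = Mul(Rational(2, 3), s) (Function('K')(s) = Mul(Rational(-1, 3), Mul(-1, Add(s, s))) = Mul(Rational(-1, 3), Mul(-1, Mul(2, s))) = Mul(Rational(-1, 3), Mul(-2, s)) = Mul(Rational(2, 3), s))
Function('t')(Y) = Mul(Rational(5, 3), Y, Add(-13, Y)) (Function('t')(Y) = Mul(Add(Y, Mul(Rational(2, 3), Y)), Add(Y, -13)) = Mul(Mul(Rational(5, 3), Y), Add(-13, Y)) = Mul(Rational(5, 3), Y, Add(-13, Y)))
Add(Q, Mul(-1, Function('t')(-60))) = Add(Rational(-1, 2008), Mul(-1, Mul(Rational(5, 3), -60, Add(-13, -60)))) = Add(Rational(-1, 2008), Mul(-1, Mul(Rational(5, 3), -60, -73))) = Add(Rational(-1, 2008), Mul(-1, 7300)) = Add(Rational(-1, 2008), -7300) = Rational(-14658401, 2008)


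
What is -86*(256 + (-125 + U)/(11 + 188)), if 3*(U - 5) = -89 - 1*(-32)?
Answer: -4369230/199 ≈ -21956.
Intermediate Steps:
U = -14 (U = 5 + (-89 - 1*(-32))/3 = 5 + (-89 + 32)/3 = 5 + (1/3)*(-57) = 5 - 19 = -14)
-86*(256 + (-125 + U)/(11 + 188)) = -86*(256 + (-125 - 14)/(11 + 188)) = -86*(256 - 139/199) = -86*50805/199 = -4369230/199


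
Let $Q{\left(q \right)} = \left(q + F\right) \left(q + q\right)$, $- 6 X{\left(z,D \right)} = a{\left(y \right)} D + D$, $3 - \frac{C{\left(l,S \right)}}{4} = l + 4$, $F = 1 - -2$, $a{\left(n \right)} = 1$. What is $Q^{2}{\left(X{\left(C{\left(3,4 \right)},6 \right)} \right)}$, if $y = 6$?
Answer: $16$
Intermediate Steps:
$F = 3$ ($F = 1 + 2 = 3$)
$C{\left(l,S \right)} = -4 - 4 l$ ($C{\left(l,S \right)} = 12 - 4 \left(l + 4\right) = 12 - 4 \left(4 + l\right) = 12 - \left(16 + 4 l\right) = -4 - 4 l$)
$X{\left(z,D \right)} = - \frac{D}{3}$ ($X{\left(z,D \right)} = - \frac{1 D + D}{6} = - \frac{D + D}{6} = - \frac{2 D}{6} = - \frac{D}{3}$)
$Q{\left(q \right)} = 2 q \left(3 + q\right)$ ($Q{\left(q \right)} = \left(q + 3\right) \left(q + q\right) = \left(3 + q\right) 2 q = 2 q \left(3 + q\right)$)
$Q^{2}{\left(X{\left(C{\left(3,4 \right)},6 \right)} \right)} = \left(2 \left(\left(- \frac{1}{3}\right) 6\right) \left(3 - 2\right)\right)^{2} = \left(2 \left(-2\right) \left(3 - 2\right)\right)^{2} = \left(2 \left(-2\right) 1\right)^{2} = \left(-4\right)^{2} = 16$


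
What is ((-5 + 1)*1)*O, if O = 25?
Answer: -100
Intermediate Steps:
((-5 + 1)*1)*O = ((-5 + 1)*1)*25 = -4*1*25 = -4*25 = -100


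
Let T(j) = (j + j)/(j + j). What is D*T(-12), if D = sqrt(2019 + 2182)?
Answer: sqrt(4201) ≈ 64.815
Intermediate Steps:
D = sqrt(4201) ≈ 64.815
T(j) = 1 (T(j) = (2*j)/((2*j)) = (2*j)*(1/(2*j)) = 1)
D*T(-12) = sqrt(4201)*1 = sqrt(4201)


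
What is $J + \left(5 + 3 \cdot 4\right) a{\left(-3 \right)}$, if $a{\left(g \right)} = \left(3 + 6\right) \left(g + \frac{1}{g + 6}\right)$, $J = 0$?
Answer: $-408$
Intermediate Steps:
$a{\left(g \right)} = 9 g + \frac{9}{6 + g}$ ($a{\left(g \right)} = 9 \left(g + \frac{1}{6 + g}\right) = 9 g + \frac{9}{6 + g}$)
$J + \left(5 + 3 \cdot 4\right) a{\left(-3 \right)} = 0 + \left(5 + 3 \cdot 4\right) \frac{9 \left(1 + \left(-3\right)^{2} + 6 \left(-3\right)\right)}{6 - 3} = 0 + \left(5 + 12\right) \frac{9 \left(1 + 9 - 18\right)}{3} = 0 + 17 \cdot 9 \cdot \frac{1}{3} \left(-8\right) = 0 + 17 \left(-24\right) = 0 - 408 = -408$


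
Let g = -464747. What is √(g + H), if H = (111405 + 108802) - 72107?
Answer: 3*I*√35183 ≈ 562.71*I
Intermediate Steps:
H = 148100 (H = 220207 - 72107 = 148100)
√(g + H) = √(-464747 + 148100) = √(-316647) = 3*I*√35183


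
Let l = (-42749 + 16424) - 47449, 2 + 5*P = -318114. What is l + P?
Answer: -686986/5 ≈ -1.3740e+5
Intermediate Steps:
P = -318116/5 (P = -⅖ + (⅕)*(-318114) = -⅖ - 318114/5 = -318116/5 ≈ -63623.)
l = -73774 (l = -26325 - 47449 = -73774)
l + P = -73774 - 318116/5 = -686986/5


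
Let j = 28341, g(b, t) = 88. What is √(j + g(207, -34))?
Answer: √28429 ≈ 168.61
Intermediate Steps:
√(j + g(207, -34)) = √(28341 + 88) = √28429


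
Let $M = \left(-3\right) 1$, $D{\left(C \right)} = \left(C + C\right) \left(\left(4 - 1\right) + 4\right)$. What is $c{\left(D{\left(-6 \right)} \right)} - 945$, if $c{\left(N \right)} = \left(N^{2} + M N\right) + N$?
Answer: $6279$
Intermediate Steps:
$D{\left(C \right)} = 14 C$ ($D{\left(C \right)} = 2 C \left(\left(4 - 1\right) + 4\right) = 2 C \left(3 + 4\right) = 2 C 7 = 14 C$)
$M = -3$
$c{\left(N \right)} = N^{2} - 2 N$ ($c{\left(N \right)} = \left(N^{2} - 3 N\right) + N = N^{2} - 2 N$)
$c{\left(D{\left(-6 \right)} \right)} - 945 = 14 \left(-6\right) \left(-2 + 14 \left(-6\right)\right) - 945 = - 84 \left(-2 - 84\right) - 945 = \left(-84\right) \left(-86\right) - 945 = 7224 - 945 = 6279$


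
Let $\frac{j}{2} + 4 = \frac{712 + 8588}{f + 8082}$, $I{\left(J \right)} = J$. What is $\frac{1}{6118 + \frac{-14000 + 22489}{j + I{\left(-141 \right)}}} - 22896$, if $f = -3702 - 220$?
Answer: $- \frac{2085294443561}{91076802} \approx -22896.0$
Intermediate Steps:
$f = -3922$
$j = - \frac{367}{104}$ ($j = -8 + 2 \frac{712 + 8588}{-3922 + 8082} = -8 + 2 \cdot \frac{9300}{4160} = -8 + 2 \cdot 9300 \cdot \frac{1}{4160} = -8 + 2 \cdot \frac{465}{208} = -8 + \frac{465}{104} = - \frac{367}{104} \approx -3.5288$)
$\frac{1}{6118 + \frac{-14000 + 22489}{j + I{\left(-141 \right)}}} - 22896 = \frac{1}{6118 + \frac{-14000 + 22489}{- \frac{367}{104} - 141}} - 22896 = \frac{1}{6118 + \frac{8489}{- \frac{15031}{104}}} - 22896 = \frac{1}{6118 + 8489 \left(- \frac{104}{15031}\right)} - 22896 = \frac{1}{6118 - \frac{882856}{15031}} - 22896 = \frac{1}{\frac{91076802}{15031}} - 22896 = \frac{15031}{91076802} - 22896 = - \frac{2085294443561}{91076802}$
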